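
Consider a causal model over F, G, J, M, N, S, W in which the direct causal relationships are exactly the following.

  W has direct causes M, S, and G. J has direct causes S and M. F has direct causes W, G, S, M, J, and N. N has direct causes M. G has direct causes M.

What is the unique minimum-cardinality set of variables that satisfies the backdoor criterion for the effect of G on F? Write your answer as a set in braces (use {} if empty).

Variables eligible for adjustment (non-descendants of G, excluding G and F): {J, M, N, S}.
Backdoor paths from G to F:
  P1: G <- M -> N -> F
  P2: G <- M -> J <- S -> W -> F
  P3: G <- M -> J <- S -> F
  P4: G <- M -> J -> F
  P5: G <- M -> W <- S -> J -> F
  P6: G <- M -> W <- S -> F
  P7: G <- M -> W -> F
  P8: G <- M -> F
The empty set is not sufficient: P1 (G <- M -> N -> F) has no collider blocking it and no conditioned non-collider, so it is open.
Try {M}:
  P1: blocked at fork node M ∈ conditioning set.
  P2: blocked at fork node M ∈ conditioning set.
  P3: blocked at fork node M ∈ conditioning set.
  P4: blocked at fork node M ∈ conditioning set.
  P5: blocked at fork node M ∈ conditioning set.
  P6: blocked at fork node M ∈ conditioning set.
  P7: blocked at fork node M ∈ conditioning set.
  P8: blocked at fork node M ∈ conditioning set.
{M} contains no descendant of G and blocks every backdoor path.
No other singleton works — e.g. {N} leaves P4 open — so {M} is the unique smallest valid adjustment set.

{M}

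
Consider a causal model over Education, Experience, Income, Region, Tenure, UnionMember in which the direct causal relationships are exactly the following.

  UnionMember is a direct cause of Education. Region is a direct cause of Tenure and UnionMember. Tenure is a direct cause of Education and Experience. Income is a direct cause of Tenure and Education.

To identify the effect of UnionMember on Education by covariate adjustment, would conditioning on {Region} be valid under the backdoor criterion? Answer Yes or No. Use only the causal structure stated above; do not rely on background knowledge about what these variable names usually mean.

Backdoor paths from UnionMember to Education (paths whose first edge points into UnionMember):
  P1: UnionMember <- Region -> Tenure <- Income -> Education
  P2: UnionMember <- Region -> Tenure -> Education
Condition 1 (no descendant of UnionMember in the set): holds — descendants of UnionMember are {Education}; none are in {Region}.
Condition 2 (every backdoor path blocked by {Region}):
  P1: blocked at fork node Region ∈ conditioning set.
  P2: blocked at fork node Region ∈ conditioning set.
{Region} satisfies the backdoor criterion.

Yes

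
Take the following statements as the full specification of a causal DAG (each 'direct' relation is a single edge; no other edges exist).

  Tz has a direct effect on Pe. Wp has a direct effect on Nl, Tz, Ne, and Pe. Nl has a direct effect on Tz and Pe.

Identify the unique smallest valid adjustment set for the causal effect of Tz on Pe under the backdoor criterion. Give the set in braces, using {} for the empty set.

{Nl, Wp}

Variables eligible for adjustment (non-descendants of Tz, excluding Tz and Pe): {Ne, Nl, Wp}.
Backdoor paths from Tz to Pe:
  P1: Tz <- Wp -> Nl -> Pe
  P2: Tz <- Wp -> Pe
  P3: Tz <- Nl <- Wp -> Pe
  P4: Tz <- Nl -> Pe
The empty set is not sufficient: P1 (Tz <- Wp -> Nl -> Pe) has no collider blocking it and no conditioned non-collider, so it is open.
Try {Nl, Wp}:
  P1: blocked at fork node Wp ∈ conditioning set.
  P2: blocked at fork node Wp ∈ conditioning set.
  P3: blocked at chain node Nl ∈ conditioning set.
  P4: blocked at fork node Nl ∈ conditioning set.
{Nl, Wp} contains no descendant of Tz and blocks every backdoor path.
Every element of {Nl, Wp} is needed (dropping Nl leaves P4 open; dropping Wp leaves P2 open), so no proper subset is valid.
Among all size-2 subsets of the eligible variables, only {Nl, Wp} blocks every backdoor path, so it is the unique smallest valid adjustment set.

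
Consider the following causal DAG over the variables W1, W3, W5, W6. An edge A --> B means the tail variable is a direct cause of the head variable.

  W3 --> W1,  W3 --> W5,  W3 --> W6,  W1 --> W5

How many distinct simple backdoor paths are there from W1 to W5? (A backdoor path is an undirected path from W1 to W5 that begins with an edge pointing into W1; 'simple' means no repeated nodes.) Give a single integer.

A backdoor path from W1 to W5 is any simple undirected path whose first edge points into W1 (i.e. leaves W1 via a parent).
Parents of W1: {W3}.
Enumerating:
  P1: W1 <- W3 -> W5
That exhausts the simple backdoor paths. Count: 1.

1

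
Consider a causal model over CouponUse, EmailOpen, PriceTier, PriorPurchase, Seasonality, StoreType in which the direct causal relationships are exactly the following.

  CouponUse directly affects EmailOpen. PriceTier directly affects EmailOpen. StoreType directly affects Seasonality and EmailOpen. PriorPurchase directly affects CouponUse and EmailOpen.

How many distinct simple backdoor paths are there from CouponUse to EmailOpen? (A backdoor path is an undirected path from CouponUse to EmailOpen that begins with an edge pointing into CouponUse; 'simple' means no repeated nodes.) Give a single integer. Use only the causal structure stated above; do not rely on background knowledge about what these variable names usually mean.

A backdoor path from CouponUse to EmailOpen is any simple undirected path whose first edge points into CouponUse (i.e. leaves CouponUse via a parent).
Parents of CouponUse: {PriorPurchase}.
Enumerating:
  P1: CouponUse <- PriorPurchase -> EmailOpen
That exhausts the simple backdoor paths. Count: 1.

1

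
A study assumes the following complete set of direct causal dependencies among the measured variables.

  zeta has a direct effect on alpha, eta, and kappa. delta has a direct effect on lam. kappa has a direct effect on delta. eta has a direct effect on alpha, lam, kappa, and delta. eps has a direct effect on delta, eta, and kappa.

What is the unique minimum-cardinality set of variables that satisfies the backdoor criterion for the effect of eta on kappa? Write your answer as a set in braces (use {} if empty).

Variables eligible for adjustment (non-descendants of eta, excluding eta and kappa): {eps, zeta}.
Backdoor paths from eta to kappa:
  P1: eta <- eps -> kappa
  P2: eta <- eps -> delta <- kappa
  P3: eta <- zeta -> kappa
The empty set is not sufficient: P1 (eta <- eps -> kappa) has no collider blocking it and no conditioned non-collider, so it is open.
Try {eps, zeta}:
  P1: blocked at fork node eps ∈ conditioning set.
  P2: blocked at fork node eps ∈ conditioning set.
  P3: blocked at fork node zeta ∈ conditioning set.
{eps, zeta} contains no descendant of eta and blocks every backdoor path.
Every element of {eps, zeta} is needed (dropping eps leaves P1 open; dropping zeta leaves P3 open), so no proper subset is valid.
Among all size-2 subsets of the eligible variables, only {eps, zeta} blocks every backdoor path, so it is the unique smallest valid adjustment set.

{eps, zeta}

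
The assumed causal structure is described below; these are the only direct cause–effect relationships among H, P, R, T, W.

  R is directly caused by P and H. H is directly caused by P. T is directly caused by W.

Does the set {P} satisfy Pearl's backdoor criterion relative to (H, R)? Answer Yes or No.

Yes

Backdoor paths from H to R (paths whose first edge points into H):
  P1: H <- P -> R
Condition 1 (no descendant of H in the set): holds — descendants of H are {R}; none are in {P}.
Condition 2 (every backdoor path blocked by {P}):
  P1: blocked at fork node P ∈ conditioning set.
{P} satisfies the backdoor criterion.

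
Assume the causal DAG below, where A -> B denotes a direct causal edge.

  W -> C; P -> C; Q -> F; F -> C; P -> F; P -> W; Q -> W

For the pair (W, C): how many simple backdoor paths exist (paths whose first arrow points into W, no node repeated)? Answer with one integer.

A backdoor path from W to C is any simple undirected path whose first edge points into W (i.e. leaves W via a parent).
Parents of W: {P, Q}.
Enumerating:
  P1: W <- P -> F -> C
  P2: W <- P -> C
  P3: W <- Q -> F <- P -> C
  P4: W <- Q -> F -> C
That exhausts the simple backdoor paths. Count: 4.

4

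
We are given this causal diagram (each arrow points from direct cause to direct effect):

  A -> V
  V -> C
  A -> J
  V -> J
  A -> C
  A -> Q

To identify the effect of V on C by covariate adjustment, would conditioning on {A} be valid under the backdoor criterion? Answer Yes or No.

Yes

Backdoor paths from V to C (paths whose first edge points into V):
  P1: V <- A -> C
Condition 1 (no descendant of V in the set): holds — descendants of V are {C, J}; none are in {A}.
Condition 2 (every backdoor path blocked by {A}):
  P1: blocked at fork node A ∈ conditioning set.
{A} satisfies the backdoor criterion.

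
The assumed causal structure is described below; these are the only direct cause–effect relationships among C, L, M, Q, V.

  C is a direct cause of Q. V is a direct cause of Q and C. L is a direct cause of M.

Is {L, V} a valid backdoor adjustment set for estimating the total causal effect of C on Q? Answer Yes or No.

Yes

Backdoor paths from C to Q (paths whose first edge points into C):
  P1: C <- V -> Q
Condition 1 (no descendant of C in the set): holds — descendants of C are {Q}; none are in {L, V}.
Condition 2 (every backdoor path blocked by {L, V}):
  P1: blocked at fork node V ∈ conditioning set.
{L, V} satisfies the backdoor criterion.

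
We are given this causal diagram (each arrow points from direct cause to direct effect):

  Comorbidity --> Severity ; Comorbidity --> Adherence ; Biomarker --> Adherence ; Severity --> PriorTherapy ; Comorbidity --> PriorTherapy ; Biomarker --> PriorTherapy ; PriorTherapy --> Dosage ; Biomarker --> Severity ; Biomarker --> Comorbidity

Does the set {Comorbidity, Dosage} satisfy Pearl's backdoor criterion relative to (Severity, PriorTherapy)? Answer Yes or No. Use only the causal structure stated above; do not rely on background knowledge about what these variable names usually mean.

No

Backdoor paths from Severity to PriorTherapy (paths whose first edge points into Severity):
  P1: Severity <- Biomarker -> Comorbidity -> PriorTherapy
  P2: Severity <- Biomarker -> PriorTherapy
  P3: Severity <- Biomarker -> Adherence <- Comorbidity -> PriorTherapy
  P4: Severity <- Comorbidity <- Biomarker -> PriorTherapy
  P5: Severity <- Comorbidity -> PriorTherapy
  P6: Severity <- Comorbidity -> Adherence <- Biomarker -> PriorTherapy
Condition 1 (no descendant of Severity in the set): FAILS — Dosage is a descendant of Severity.
Condition 2 (every backdoor path blocked by {Comorbidity, Dosage}):
  P1: blocked at chain node Comorbidity ∈ conditioning set.
  P2: open — no interior node is in the conditioning set.
  P3: blocked at collider Adherence (neither it nor any descendant is in the conditioning set).
  P4: blocked at chain node Comorbidity ∈ conditioning set.
  P5: blocked at fork node Comorbidity ∈ conditioning set.
  P6: blocked at fork node Comorbidity ∈ conditioning set.
{Comorbidity, Dosage} does not satisfy the backdoor criterion.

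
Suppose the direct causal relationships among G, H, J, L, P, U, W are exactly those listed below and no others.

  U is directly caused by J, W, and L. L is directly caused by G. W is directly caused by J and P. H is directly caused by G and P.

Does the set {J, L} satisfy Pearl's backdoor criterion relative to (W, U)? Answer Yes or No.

Yes

Backdoor paths from W to U (paths whose first edge points into W):
  P1: W <- J -> U
  P2: W <- P -> H <- G -> L -> U
Condition 1 (no descendant of W in the set): holds — descendants of W are {U}; none are in {J, L}.
Condition 2 (every backdoor path blocked by {J, L}):
  P1: blocked at fork node J ∈ conditioning set.
  P2: blocked at collider H (neither it nor any descendant is in the conditioning set).
{J, L} satisfies the backdoor criterion.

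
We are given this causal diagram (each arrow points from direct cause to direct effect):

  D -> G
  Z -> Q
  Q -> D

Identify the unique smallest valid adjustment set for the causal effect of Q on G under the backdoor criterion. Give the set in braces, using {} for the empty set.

Variables eligible for adjustment (non-descendants of Q, excluding Q and G): {Z}.
Backdoor paths from Q to G:
  (none)
With no backdoor paths the empty set already satisfies the criterion, and it is trivially minimal.

{}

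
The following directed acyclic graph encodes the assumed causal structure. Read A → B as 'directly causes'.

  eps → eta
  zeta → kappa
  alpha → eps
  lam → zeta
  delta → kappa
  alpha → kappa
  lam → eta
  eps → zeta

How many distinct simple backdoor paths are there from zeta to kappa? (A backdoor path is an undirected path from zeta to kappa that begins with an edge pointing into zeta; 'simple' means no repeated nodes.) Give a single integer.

A backdoor path from zeta to kappa is any simple undirected path whose first edge points into zeta (i.e. leaves zeta via a parent).
Parents of zeta: {eps, lam}.
Enumerating:
  P1: zeta <- lam -> eta <- eps <- alpha -> kappa
  P2: zeta <- eps <- alpha -> kappa
That exhausts the simple backdoor paths. Count: 2.

2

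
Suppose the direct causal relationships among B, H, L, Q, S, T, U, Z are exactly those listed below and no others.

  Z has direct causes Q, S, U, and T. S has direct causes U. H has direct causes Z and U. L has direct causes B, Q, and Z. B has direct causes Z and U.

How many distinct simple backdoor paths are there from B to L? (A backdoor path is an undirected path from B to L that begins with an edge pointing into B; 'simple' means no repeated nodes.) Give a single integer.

A backdoor path from B to L is any simple undirected path whose first edge points into B (i.e. leaves B via a parent).
Parents of B: {U, Z}.
Enumerating:
  P1: B <- U -> S -> Z <- Q -> L
  P2: B <- U -> S -> Z -> L
  P3: B <- U -> Z <- Q -> L
  P4: B <- U -> Z -> L
  P5: B <- U -> H <- Z <- Q -> L
  P6: B <- U -> H <- Z -> L
  P7: B <- Z <- Q -> L
  P8: B <- Z -> L
That exhausts the simple backdoor paths. Count: 8.

8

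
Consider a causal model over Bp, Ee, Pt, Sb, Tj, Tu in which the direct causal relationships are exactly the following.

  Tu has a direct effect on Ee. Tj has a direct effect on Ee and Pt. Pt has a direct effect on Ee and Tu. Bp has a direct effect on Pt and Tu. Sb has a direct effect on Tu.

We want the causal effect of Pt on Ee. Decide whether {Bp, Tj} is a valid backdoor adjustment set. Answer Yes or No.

Yes

Backdoor paths from Pt to Ee (paths whose first edge points into Pt):
  P1: Pt <- Tj -> Ee
  P2: Pt <- Bp -> Tu -> Ee
Condition 1 (no descendant of Pt in the set): holds — descendants of Pt are {Ee, Tu}; none are in {Bp, Tj}.
Condition 2 (every backdoor path blocked by {Bp, Tj}):
  P1: blocked at fork node Tj ∈ conditioning set.
  P2: blocked at fork node Bp ∈ conditioning set.
{Bp, Tj} satisfies the backdoor criterion.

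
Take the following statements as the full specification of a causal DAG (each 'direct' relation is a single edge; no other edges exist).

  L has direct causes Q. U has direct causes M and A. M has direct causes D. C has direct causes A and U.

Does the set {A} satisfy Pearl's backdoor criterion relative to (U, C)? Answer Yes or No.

Yes

Backdoor paths from U to C (paths whose first edge points into U):
  P1: U <- A -> C
Condition 1 (no descendant of U in the set): holds — descendants of U are {C}; none are in {A}.
Condition 2 (every backdoor path blocked by {A}):
  P1: blocked at fork node A ∈ conditioning set.
{A} satisfies the backdoor criterion.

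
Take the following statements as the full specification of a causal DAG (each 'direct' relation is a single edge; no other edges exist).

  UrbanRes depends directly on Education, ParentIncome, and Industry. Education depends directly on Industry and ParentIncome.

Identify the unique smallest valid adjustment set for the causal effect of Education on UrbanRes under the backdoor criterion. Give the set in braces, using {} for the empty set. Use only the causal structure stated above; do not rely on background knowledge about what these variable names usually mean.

{Industry, ParentIncome}

Variables eligible for adjustment (non-descendants of Education, excluding Education and UrbanRes): {Industry, ParentIncome}.
Backdoor paths from Education to UrbanRes:
  P1: Education <- Industry -> UrbanRes
  P2: Education <- ParentIncome -> UrbanRes
The empty set is not sufficient: P1 (Education <- Industry -> UrbanRes) has no collider blocking it and no conditioned non-collider, so it is open.
Try {Industry, ParentIncome}:
  P1: blocked at fork node Industry ∈ conditioning set.
  P2: blocked at fork node ParentIncome ∈ conditioning set.
{Industry, ParentIncome} contains no descendant of Education and blocks every backdoor path.
Every element of {Industry, ParentIncome} is needed (dropping Industry leaves P1 open; dropping ParentIncome leaves P2 open), so no proper subset is valid.
Among all size-2 subsets of the eligible variables, only {Industry, ParentIncome} blocks every backdoor path, so it is the unique smallest valid adjustment set.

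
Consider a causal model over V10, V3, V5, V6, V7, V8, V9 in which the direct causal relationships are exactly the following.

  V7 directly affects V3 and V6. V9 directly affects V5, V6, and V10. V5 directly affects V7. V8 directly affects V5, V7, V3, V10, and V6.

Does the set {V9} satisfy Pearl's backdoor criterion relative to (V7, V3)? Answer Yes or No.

No

Backdoor paths from V7 to V3 (paths whose first edge points into V7):
  P1: V7 <- V8 -> V3
  P2: V7 <- V5 <- V9 -> V10 <- V8 -> V3
  P3: V7 <- V5 <- V9 -> V6 <- V8 -> V3
  P4: V7 <- V5 <- V8 -> V3
Condition 1 (no descendant of V7 in the set): holds — descendants of V7 are {V3, V6}; none are in {V9}.
Condition 2 (every backdoor path blocked by {V9}):
  P1: open — no interior node is in the conditioning set.
  P2: blocked at fork node V9 ∈ conditioning set.
  P3: blocked at fork node V9 ∈ conditioning set.
  P4: open — no interior node is in the conditioning set.
{V9} does not satisfy the backdoor criterion.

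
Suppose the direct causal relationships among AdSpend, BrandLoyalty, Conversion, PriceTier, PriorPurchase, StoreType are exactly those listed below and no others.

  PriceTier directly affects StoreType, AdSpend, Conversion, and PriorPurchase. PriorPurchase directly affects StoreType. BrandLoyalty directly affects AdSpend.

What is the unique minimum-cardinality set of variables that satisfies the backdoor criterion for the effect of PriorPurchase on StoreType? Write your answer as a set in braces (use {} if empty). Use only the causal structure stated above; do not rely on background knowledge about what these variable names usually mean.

Variables eligible for adjustment (non-descendants of PriorPurchase, excluding PriorPurchase and StoreType): {AdSpend, BrandLoyalty, Conversion, PriceTier}.
Backdoor paths from PriorPurchase to StoreType:
  P1: PriorPurchase <- PriceTier -> StoreType
The empty set is not sufficient: P1 (PriorPurchase <- PriceTier -> StoreType) has no collider blocking it and no conditioned non-collider, so it is open.
Try {PriceTier}:
  P1: blocked at fork node PriceTier ∈ conditioning set.
{PriceTier} contains no descendant of PriorPurchase and blocks every backdoor path.
No other singleton works — e.g. {BrandLoyalty} leaves P1 open — so {PriceTier} is the unique smallest valid adjustment set.

{PriceTier}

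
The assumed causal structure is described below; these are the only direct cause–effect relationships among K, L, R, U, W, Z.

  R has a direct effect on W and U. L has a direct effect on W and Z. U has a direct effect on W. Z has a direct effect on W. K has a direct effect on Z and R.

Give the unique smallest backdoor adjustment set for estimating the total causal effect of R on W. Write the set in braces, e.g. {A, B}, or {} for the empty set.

Variables eligible for adjustment (non-descendants of R, excluding R and W): {K, L, Z}.
Backdoor paths from R to W:
  P1: R <- K -> Z <- L -> W
  P2: R <- K -> Z -> W
The empty set is not sufficient: P2 (R <- K -> Z -> W) has no collider blocking it and no conditioned non-collider, so it is open.
Try {K}:
  P1: blocked at fork node K ∈ conditioning set.
  P2: blocked at fork node K ∈ conditioning set.
{K} contains no descendant of R and blocks every backdoor path.
No other singleton works — e.g. {L} leaves P2 open — so {K} is the unique smallest valid adjustment set.

{K}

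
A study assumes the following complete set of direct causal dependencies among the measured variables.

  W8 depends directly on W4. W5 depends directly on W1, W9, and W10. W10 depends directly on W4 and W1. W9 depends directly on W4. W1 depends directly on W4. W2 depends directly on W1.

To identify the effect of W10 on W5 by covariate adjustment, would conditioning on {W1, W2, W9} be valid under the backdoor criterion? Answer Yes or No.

Backdoor paths from W10 to W5 (paths whose first edge points into W10):
  P1: W10 <- W4 -> W1 -> W5
  P2: W10 <- W4 -> W9 -> W5
  P3: W10 <- W1 <- W4 -> W9 -> W5
  P4: W10 <- W1 -> W5
Condition 1 (no descendant of W10 in the set): holds — descendants of W10 are {W5}; none are in {W1, W2, W9}.
Condition 2 (every backdoor path blocked by {W1, W2, W9}):
  P1: blocked at chain node W1 ∈ conditioning set.
  P2: blocked at chain node W9 ∈ conditioning set.
  P3: blocked at chain node W1 ∈ conditioning set.
  P4: blocked at fork node W1 ∈ conditioning set.
{W1, W2, W9} satisfies the backdoor criterion.

Yes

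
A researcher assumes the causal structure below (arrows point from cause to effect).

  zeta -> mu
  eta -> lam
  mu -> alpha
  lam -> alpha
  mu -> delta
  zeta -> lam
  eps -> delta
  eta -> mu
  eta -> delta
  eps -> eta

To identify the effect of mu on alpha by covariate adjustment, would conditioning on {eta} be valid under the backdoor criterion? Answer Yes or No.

Backdoor paths from mu to alpha (paths whose first edge points into mu):
  P1: mu <- zeta -> lam -> alpha
  P2: mu <- eta -> lam -> alpha
Condition 1 (no descendant of mu in the set): holds — descendants of mu are {alpha, delta}; none are in {eta}.
Condition 2 (every backdoor path blocked by {eta}):
  P1: open — no interior node is in the conditioning set.
  P2: blocked at fork node eta ∈ conditioning set.
{eta} does not satisfy the backdoor criterion.

No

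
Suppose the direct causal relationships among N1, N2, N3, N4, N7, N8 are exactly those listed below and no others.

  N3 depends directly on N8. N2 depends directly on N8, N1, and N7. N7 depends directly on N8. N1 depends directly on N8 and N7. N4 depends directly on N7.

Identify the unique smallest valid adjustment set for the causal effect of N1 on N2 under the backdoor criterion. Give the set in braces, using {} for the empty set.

{N7, N8}

Variables eligible for adjustment (non-descendants of N1, excluding N1 and N2): {N3, N4, N7, N8}.
Backdoor paths from N1 to N2:
  P1: N1 <- N8 -> N7 -> N2
  P2: N1 <- N8 -> N2
  P3: N1 <- N7 <- N8 -> N2
  P4: N1 <- N7 -> N2
The empty set is not sufficient: P1 (N1 <- N8 -> N7 -> N2) has no collider blocking it and no conditioned non-collider, so it is open.
Try {N7, N8}:
  P1: blocked at fork node N8 ∈ conditioning set.
  P2: blocked at fork node N8 ∈ conditioning set.
  P3: blocked at chain node N7 ∈ conditioning set.
  P4: blocked at fork node N7 ∈ conditioning set.
{N7, N8} contains no descendant of N1 and blocks every backdoor path.
Every element of {N7, N8} is needed (dropping N7 leaves P4 open; dropping N8 leaves P2 open), so no proper subset is valid.
Among all size-2 subsets of the eligible variables, only {N7, N8} blocks every backdoor path, so it is the unique smallest valid adjustment set.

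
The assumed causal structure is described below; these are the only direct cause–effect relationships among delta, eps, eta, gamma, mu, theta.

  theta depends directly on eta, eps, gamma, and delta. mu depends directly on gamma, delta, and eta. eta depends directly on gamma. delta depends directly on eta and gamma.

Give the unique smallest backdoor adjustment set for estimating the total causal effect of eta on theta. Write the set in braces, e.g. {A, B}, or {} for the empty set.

Variables eligible for adjustment (non-descendants of eta, excluding eta and theta): {eps, gamma}.
Backdoor paths from eta to theta:
  P1: eta <- gamma -> delta -> theta
  P2: eta <- gamma -> theta
  P3: eta <- gamma -> mu <- delta -> theta
The empty set is not sufficient: P1 (eta <- gamma -> delta -> theta) has no collider blocking it and no conditioned non-collider, so it is open.
Try {gamma}:
  P1: blocked at fork node gamma ∈ conditioning set.
  P2: blocked at fork node gamma ∈ conditioning set.
  P3: blocked at fork node gamma ∈ conditioning set.
{gamma} contains no descendant of eta and blocks every backdoor path.
No other singleton works — e.g. {eps} leaves P1 open — so {gamma} is the unique smallest valid adjustment set.

{gamma}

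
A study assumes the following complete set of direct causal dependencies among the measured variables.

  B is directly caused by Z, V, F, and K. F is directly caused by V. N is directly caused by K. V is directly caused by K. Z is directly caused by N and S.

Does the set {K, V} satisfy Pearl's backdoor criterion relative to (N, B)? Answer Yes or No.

Yes

Backdoor paths from N to B (paths whose first edge points into N):
  P1: N <- K -> V -> F -> B
  P2: N <- K -> V -> B
  P3: N <- K -> B
Condition 1 (no descendant of N in the set): holds — descendants of N are {B, Z}; none are in {K, V}.
Condition 2 (every backdoor path blocked by {K, V}):
  P1: blocked at fork node K ∈ conditioning set.
  P2: blocked at fork node K ∈ conditioning set.
  P3: blocked at fork node K ∈ conditioning set.
{K, V} satisfies the backdoor criterion.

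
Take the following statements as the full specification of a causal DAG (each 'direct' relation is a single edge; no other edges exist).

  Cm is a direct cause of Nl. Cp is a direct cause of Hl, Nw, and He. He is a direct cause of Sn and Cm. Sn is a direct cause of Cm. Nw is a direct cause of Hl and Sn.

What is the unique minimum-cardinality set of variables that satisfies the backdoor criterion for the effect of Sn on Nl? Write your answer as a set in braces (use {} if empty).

{He}

Variables eligible for adjustment (non-descendants of Sn, excluding Sn and Nl): {Cp, He, Hl, Nw}.
Backdoor paths from Sn to Nl:
  P1: Sn <- Nw <- Cp -> He -> Cm -> Nl
  P2: Sn <- Nw -> Hl <- Cp -> He -> Cm -> Nl
  P3: Sn <- He -> Cm -> Nl
The empty set is not sufficient: P1 (Sn <- Nw <- Cp -> He -> Cm -> Nl) has no collider blocking it and no conditioned non-collider, so it is open.
Try {He}:
  P1: blocked at chain node He ∈ conditioning set.
  P2: blocked at collider Hl (neither it nor any descendant is in the conditioning set).
  P3: blocked at fork node He ∈ conditioning set.
{He} contains no descendant of Sn and blocks every backdoor path.
No other singleton works — e.g. {Cp} leaves P3 open — so {He} is the unique smallest valid adjustment set.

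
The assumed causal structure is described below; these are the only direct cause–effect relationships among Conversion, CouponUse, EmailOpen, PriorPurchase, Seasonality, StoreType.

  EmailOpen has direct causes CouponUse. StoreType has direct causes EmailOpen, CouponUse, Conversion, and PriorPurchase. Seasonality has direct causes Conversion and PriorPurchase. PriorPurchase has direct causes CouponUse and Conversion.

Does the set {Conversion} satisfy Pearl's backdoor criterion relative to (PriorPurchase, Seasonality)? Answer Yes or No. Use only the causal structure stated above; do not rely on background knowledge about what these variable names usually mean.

Yes

Backdoor paths from PriorPurchase to Seasonality (paths whose first edge points into PriorPurchase):
  P1: PriorPurchase <- Conversion -> Seasonality
  P2: PriorPurchase <- CouponUse -> EmailOpen -> StoreType <- Conversion -> Seasonality
  P3: PriorPurchase <- CouponUse -> StoreType <- Conversion -> Seasonality
Condition 1 (no descendant of PriorPurchase in the set): holds — descendants of PriorPurchase are {Seasonality, StoreType}; none are in {Conversion}.
Condition 2 (every backdoor path blocked by {Conversion}):
  P1: blocked at fork node Conversion ∈ conditioning set.
  P2: blocked at collider StoreType (neither it nor any descendant is in the conditioning set).
  P3: blocked at collider StoreType (neither it nor any descendant is in the conditioning set).
{Conversion} satisfies the backdoor criterion.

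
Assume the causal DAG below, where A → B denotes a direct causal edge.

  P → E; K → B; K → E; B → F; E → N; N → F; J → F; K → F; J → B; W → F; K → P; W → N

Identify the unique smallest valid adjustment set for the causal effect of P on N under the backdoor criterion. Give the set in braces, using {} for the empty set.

{K}

Variables eligible for adjustment (non-descendants of P, excluding P and N): {B, J, K, W}.
Backdoor paths from P to N:
  P1: P <- K -> E -> N
  P2: P <- K -> B <- J -> F <- W -> N
  P3: P <- K -> B <- J -> F <- N
  P4: P <- K -> B -> F <- W -> N
  P5: P <- K -> B -> F <- N
  P6: P <- K -> F <- W -> N
  P7: P <- K -> F <- N
The empty set is not sufficient: P1 (P <- K -> E -> N) has no collider blocking it and no conditioned non-collider, so it is open.
Try {K}:
  P1: blocked at fork node K ∈ conditioning set.
  P2: blocked at fork node K ∈ conditioning set.
  P3: blocked at fork node K ∈ conditioning set.
  P4: blocked at fork node K ∈ conditioning set.
  P5: blocked at fork node K ∈ conditioning set.
  P6: blocked at fork node K ∈ conditioning set.
  P7: blocked at fork node K ∈ conditioning set.
{K} contains no descendant of P and blocks every backdoor path.
No other singleton works — e.g. {J} leaves P1 open — so {K} is the unique smallest valid adjustment set.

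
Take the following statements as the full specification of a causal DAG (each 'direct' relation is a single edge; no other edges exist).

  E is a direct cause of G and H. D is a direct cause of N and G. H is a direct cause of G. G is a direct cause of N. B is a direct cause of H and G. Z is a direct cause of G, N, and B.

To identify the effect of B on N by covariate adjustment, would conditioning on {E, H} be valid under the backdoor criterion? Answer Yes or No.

Backdoor paths from B to N (paths whose first edge points into B):
  P1: B <- Z -> G <- D -> N
  P2: B <- Z -> G -> N
  P3: B <- Z -> N
Condition 1 (no descendant of B in the set): FAILS — H is a descendant of B.
Condition 2 (every backdoor path blocked by {E, H}):
  P1: blocked at collider G (neither it nor any descendant is in the conditioning set).
  P2: open — no interior node is in the conditioning set.
  P3: open — no interior node is in the conditioning set.
{E, H} does not satisfy the backdoor criterion.

No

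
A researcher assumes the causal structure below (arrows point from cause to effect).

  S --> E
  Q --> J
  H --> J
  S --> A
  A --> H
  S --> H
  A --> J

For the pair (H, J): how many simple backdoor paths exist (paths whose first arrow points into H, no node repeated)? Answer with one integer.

A backdoor path from H to J is any simple undirected path whose first edge points into H (i.e. leaves H via a parent).
Parents of H: {A, S}.
Enumerating:
  P1: H <- S -> A -> J
  P2: H <- A -> J
That exhausts the simple backdoor paths. Count: 2.

2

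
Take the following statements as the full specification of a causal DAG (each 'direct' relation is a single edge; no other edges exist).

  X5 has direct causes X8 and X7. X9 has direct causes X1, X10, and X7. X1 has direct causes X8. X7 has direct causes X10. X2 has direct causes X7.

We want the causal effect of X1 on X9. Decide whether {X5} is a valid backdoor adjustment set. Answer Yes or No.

Backdoor paths from X1 to X9 (paths whose first edge points into X1):
  P1: X1 <- X8 -> X5 <- X7 <- X10 -> X9
  P2: X1 <- X8 -> X5 <- X7 -> X9
Condition 1 (no descendant of X1 in the set): holds — descendants of X1 are {X9}; none are in {X5}.
Condition 2 (every backdoor path blocked by {X5}):
  P1: open — collider(s) X5 are conditioned on (or have a conditioned descendant) and no non-collider on the path is in the set.
  P2: open — collider(s) X5 are conditioned on (or have a conditioned descendant) and no non-collider on the path is in the set.
{X5} does not satisfy the backdoor criterion.

No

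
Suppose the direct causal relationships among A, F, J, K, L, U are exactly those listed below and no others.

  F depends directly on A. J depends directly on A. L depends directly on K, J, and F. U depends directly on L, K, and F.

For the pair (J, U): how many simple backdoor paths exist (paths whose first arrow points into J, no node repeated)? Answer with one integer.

A backdoor path from J to U is any simple undirected path whose first edge points into J (i.e. leaves J via a parent).
Parents of J: {A}.
Enumerating:
  P1: J <- A -> F -> L <- K -> U
  P2: J <- A -> F -> L -> U
  P3: J <- A -> F -> U
That exhausts the simple backdoor paths. Count: 3.

3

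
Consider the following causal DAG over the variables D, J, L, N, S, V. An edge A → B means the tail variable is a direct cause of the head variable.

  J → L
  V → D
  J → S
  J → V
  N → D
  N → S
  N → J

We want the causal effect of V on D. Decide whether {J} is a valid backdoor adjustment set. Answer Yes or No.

Yes

Backdoor paths from V to D (paths whose first edge points into V):
  P1: V <- J <- N -> D
  P2: V <- J -> S <- N -> D
Condition 1 (no descendant of V in the set): holds — descendants of V are {D}; none are in {J}.
Condition 2 (every backdoor path blocked by {J}):
  P1: blocked at chain node J ∈ conditioning set.
  P2: blocked at fork node J ∈ conditioning set.
{J} satisfies the backdoor criterion.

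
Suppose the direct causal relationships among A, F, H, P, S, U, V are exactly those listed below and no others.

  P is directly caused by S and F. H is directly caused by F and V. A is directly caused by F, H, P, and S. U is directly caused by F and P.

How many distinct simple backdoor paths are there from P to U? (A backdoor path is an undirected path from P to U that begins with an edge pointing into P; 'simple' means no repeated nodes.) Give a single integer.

A backdoor path from P to U is any simple undirected path whose first edge points into P (i.e. leaves P via a parent).
Parents of P: {F, S}.
Enumerating:
  P1: P <- S -> A <- F -> U
  P2: P <- S -> A <- H <- F -> U
  P3: P <- F -> U
That exhausts the simple backdoor paths. Count: 3.

3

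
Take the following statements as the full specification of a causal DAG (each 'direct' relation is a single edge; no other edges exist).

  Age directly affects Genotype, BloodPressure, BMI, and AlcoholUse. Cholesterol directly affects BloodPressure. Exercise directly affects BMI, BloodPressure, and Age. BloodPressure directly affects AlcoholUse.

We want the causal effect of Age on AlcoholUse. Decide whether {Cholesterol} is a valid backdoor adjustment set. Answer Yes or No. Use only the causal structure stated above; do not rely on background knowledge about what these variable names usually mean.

Backdoor paths from Age to AlcoholUse (paths whose first edge points into Age):
  P1: Age <- Exercise -> BloodPressure -> AlcoholUse
Condition 1 (no descendant of Age in the set): holds — descendants of Age are {AlcoholUse, BMI, BloodPressure, Genotype}; none are in {Cholesterol}.
Condition 2 (every backdoor path blocked by {Cholesterol}):
  P1: open — no interior node is in the conditioning set.
{Cholesterol} does not satisfy the backdoor criterion.

No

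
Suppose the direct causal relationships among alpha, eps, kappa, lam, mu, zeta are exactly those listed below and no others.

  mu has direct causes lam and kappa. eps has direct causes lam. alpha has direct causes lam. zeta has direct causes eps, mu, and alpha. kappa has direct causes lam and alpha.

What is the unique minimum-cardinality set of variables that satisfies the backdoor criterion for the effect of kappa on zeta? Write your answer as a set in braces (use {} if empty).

Variables eligible for adjustment (non-descendants of kappa, excluding kappa and zeta): {alpha, eps, lam}.
Backdoor paths from kappa to zeta:
  P1: kappa <- lam -> alpha -> zeta
  P2: kappa <- lam -> mu -> zeta
  P3: kappa <- lam -> eps -> zeta
  P4: kappa <- alpha <- lam -> mu -> zeta
  P5: kappa <- alpha <- lam -> eps -> zeta
  P6: kappa <- alpha -> zeta
The empty set is not sufficient: P1 (kappa <- lam -> alpha -> zeta) has no collider blocking it and no conditioned non-collider, so it is open.
Try {alpha, lam}:
  P1: blocked at fork node lam ∈ conditioning set.
  P2: blocked at fork node lam ∈ conditioning set.
  P3: blocked at fork node lam ∈ conditioning set.
  P4: blocked at chain node alpha ∈ conditioning set.
  P5: blocked at chain node alpha ∈ conditioning set.
  P6: blocked at fork node alpha ∈ conditioning set.
{alpha, lam} contains no descendant of kappa and blocks every backdoor path.
Every element of {alpha, lam} is needed (dropping alpha leaves P6 open; dropping lam leaves P2 open), so no proper subset is valid.
Among all size-2 subsets of the eligible variables, only {alpha, lam} blocks every backdoor path, so it is the unique smallest valid adjustment set.

{alpha, lam}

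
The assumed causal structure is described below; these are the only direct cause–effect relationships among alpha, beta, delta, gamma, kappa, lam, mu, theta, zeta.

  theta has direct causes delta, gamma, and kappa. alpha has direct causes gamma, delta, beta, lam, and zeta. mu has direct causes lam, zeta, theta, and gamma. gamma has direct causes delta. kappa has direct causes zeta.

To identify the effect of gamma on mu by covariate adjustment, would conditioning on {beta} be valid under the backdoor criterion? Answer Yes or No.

No

Backdoor paths from gamma to mu (paths whose first edge points into gamma):
  P1: gamma <- delta -> theta <- kappa <- zeta -> mu
  P2: gamma <- delta -> theta <- kappa <- zeta -> alpha <- lam -> mu
  P3: gamma <- delta -> theta -> mu
  P4: gamma <- delta -> alpha <- zeta -> kappa -> theta -> mu
  P5: gamma <- delta -> alpha <- zeta -> mu
  P6: gamma <- delta -> alpha <- lam -> mu
Condition 1 (no descendant of gamma in the set): holds — descendants of gamma are {alpha, mu, theta}; none are in {beta}.
Condition 2 (every backdoor path blocked by {beta}):
  P1: blocked at collider theta (neither it nor any descendant is in the conditioning set).
  P2: blocked at collider theta (neither it nor any descendant is in the conditioning set).
  P3: open — no interior node is in the conditioning set.
  P4: blocked at collider alpha (neither it nor any descendant is in the conditioning set).
  P5: blocked at collider alpha (neither it nor any descendant is in the conditioning set).
  P6: blocked at collider alpha (neither it nor any descendant is in the conditioning set).
{beta} does not satisfy the backdoor criterion.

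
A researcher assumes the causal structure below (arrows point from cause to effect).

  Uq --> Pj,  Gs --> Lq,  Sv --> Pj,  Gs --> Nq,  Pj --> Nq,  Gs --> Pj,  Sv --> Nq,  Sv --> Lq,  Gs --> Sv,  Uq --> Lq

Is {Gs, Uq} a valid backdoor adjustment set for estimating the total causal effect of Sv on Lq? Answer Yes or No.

Backdoor paths from Sv to Lq (paths whose first edge points into Sv):
  P1: Sv <- Gs -> Pj <- Uq -> Lq
  P2: Sv <- Gs -> Nq <- Pj <- Uq -> Lq
  P3: Sv <- Gs -> Lq
Condition 1 (no descendant of Sv in the set): holds — descendants of Sv are {Lq, Nq, Pj}; none are in {Gs, Uq}.
Condition 2 (every backdoor path blocked by {Gs, Uq}):
  P1: blocked at fork node Gs ∈ conditioning set.
  P2: blocked at fork node Gs ∈ conditioning set.
  P3: blocked at fork node Gs ∈ conditioning set.
{Gs, Uq} satisfies the backdoor criterion.

Yes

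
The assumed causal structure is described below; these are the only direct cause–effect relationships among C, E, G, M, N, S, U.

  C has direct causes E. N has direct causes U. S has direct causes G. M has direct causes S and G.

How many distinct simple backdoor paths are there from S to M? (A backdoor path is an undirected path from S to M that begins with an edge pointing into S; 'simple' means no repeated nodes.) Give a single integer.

1

A backdoor path from S to M is any simple undirected path whose first edge points into S (i.e. leaves S via a parent).
Parents of S: {G}.
Enumerating:
  P1: S <- G -> M
That exhausts the simple backdoor paths. Count: 1.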